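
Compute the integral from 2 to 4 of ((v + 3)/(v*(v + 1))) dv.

Factor the denominator: v**2 + v = (v + 1)v.
Partial fractions: (v + 3)/(v*(v + 1)) = -2/(v + 1) + 3/v.
An antiderivative is F(v) = 3*log(v) - 2*log(v + 1).
Then F(4) - F(2) = (log(64/25)) - (log(8/9)) = log(72/25).

log(72/25)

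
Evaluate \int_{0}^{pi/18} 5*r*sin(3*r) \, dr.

-5*sqrt(3)*pi/108 + 5/18

Integrate by parts once (u = r, dv = 5*sin(3*r) dr).
An antiderivative is F(r) = -5*r*cos(3*r)/3 + 5*sin(3*r)/9.
Then F(pi/18) - F(0) = (-5*sqrt(3)*pi/108 + 5/18) - (0) = -5*sqrt(3)*pi/108 + 5/18.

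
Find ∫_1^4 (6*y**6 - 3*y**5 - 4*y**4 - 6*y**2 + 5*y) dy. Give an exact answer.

388086/35

By the power rule, an antiderivative is F(y) = 6*y**7/7 - y**6/2 - 4*y**5/5 - 2*y**3 + 5*y**2/2.
Then F(4) - F(1) = (388088/35) - (2/35) = 388086/35.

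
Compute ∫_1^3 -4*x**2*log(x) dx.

Integrate by parts once (u = ln x, dv = -4*x**2 dx).
An antiderivative is F(x) = -4*x**3*(3*log(x) - 1)/9.
Then F(3) - F(1) = (12 - 36*log(3)) - (4/9) = 104/9 - 36*log(3).

104/9 - 36*log(3)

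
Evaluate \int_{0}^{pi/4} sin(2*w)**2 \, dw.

Use the identity sin^2(2*w) = (1 - cos(4*w))/2.
An antiderivative is F(w) = w/2 - sin(4*w)/8.
Then F(pi/4) - F(0) = (pi/8) - (0) = pi/8.

pi/8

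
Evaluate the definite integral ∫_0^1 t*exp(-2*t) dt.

Integrate by parts once (u = t, dv = exp(-2*t) dt).
An antiderivative is F(t) = (-2*t - 1)*exp(-2*t)/4.
Then F(1) - F(0) = (-3*exp(-2)/4) - (-1/4) = (-3 + exp(2))*exp(-2)/4.

(-3 + exp(2))*exp(-2)/4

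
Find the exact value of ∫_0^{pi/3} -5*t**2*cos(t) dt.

Integrate by parts twice (u = t^2, dv = -5*cos(t) dt).
An antiderivative is F(t) = -5*t**2*sin(t) - 10*t*cos(t) + 10*sin(t).
Then F(pi/3) - F(0) = (-5*pi/3 - 5*sqrt(3)*pi**2/18 + 5*sqrt(3)) - (0) = -5*pi/3 - 5*sqrt(3)*pi**2/18 + 5*sqrt(3).

-5*pi/3 - 5*sqrt(3)*pi**2/18 + 5*sqrt(3)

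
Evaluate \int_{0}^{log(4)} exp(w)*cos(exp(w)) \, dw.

-sin(1) + sin(4)

Let u = exp(w), so du = exp(w) dw. When w = 0, u = 1; when w = log(4), u = 4.
The integral becomes ∫ cos(u) du from 1 to 4, with antiderivative sin(u).
Back in w: F(w) = sin(exp(w)).
Then F(log(4)) - F(0) = (sin(4)) - (sin(1)) = -sin(1) + sin(4).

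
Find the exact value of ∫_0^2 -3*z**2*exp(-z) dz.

-6 + 30*exp(-2)

Integrate by parts twice (u = z^2, dv = -3*exp(-z) dz).
An antiderivative is F(z) = (3*z**2 + 6*z + 6)*exp(-z).
Then F(2) - F(0) = (30*exp(-2)) - (6) = -6 + 30*exp(-2).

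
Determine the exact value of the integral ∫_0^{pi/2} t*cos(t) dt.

-1 + pi/2

Integrate by parts once (u = t, dv = cos(t) dt).
An antiderivative is F(t) = t*sin(t) + cos(t).
Then F(pi/2) - F(0) = (pi/2) - (1) = -1 + pi/2.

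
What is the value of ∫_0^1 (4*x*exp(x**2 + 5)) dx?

-2*(1 - exp(1))*exp(5)

Let u = x**2 + 5, so du = 2*x dx. When x = 0, u = 5; when x = 1, u = 6.
The integral becomes 2·∫ exp(u) du from 5 to 6, with antiderivative 2*exp(u).
Back in x: F(x) = 2*exp(x**2 + 5).
Then F(1) - F(0) = (2*exp(6)) - (2*exp(5)) = -2*(1 - exp(1))*exp(5).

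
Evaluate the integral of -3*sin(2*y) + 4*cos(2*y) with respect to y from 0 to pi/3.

An antiderivative is F(y) = 2*sin(2*y) + 3*cos(2*y)/2.
Then F(pi/3) - F(0) = (-3/4 + sqrt(3)) - (3/2) = -9/4 + sqrt(3).

-9/4 + sqrt(3)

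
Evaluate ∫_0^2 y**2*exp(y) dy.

Integrate by parts twice (u = y^2, dv = exp(y) dy).
An antiderivative is F(y) = (y**2 - 2*y + 2)*exp(y).
Then F(2) - F(0) = (2*exp(2)) - (2) = -2 + 2*exp(2).

-2 + 2*exp(2)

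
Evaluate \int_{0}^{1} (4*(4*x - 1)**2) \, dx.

28/3

Let u = 4*x - 1, so du = 4 dx. When x = 0, u = -1; when x = 1, u = 3.
The integral becomes ∫ u**2 du from -1 to 3, with antiderivative u**3/3.
Back in x: F(x) = (4*x - 1)**3/3.
Then F(1) - F(0) = (9) - (-1/3) = 28/3.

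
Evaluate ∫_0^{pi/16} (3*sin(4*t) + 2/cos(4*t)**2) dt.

An antiderivative is F(t) = -3*cos(4*t)/4 + tan(4*t)/2.
Then F(pi/16) - F(0) = (1/2 - 3*sqrt(2)/8) - (-3/4) = 5/4 - 3*sqrt(2)/8.

5/4 - 3*sqrt(2)/8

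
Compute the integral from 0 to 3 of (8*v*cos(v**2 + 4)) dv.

Let u = v**2 + 4, so du = 2*v dv. When v = 0, u = 4; when v = 3, u = 13.
The integral becomes 4·∫ cos(u) du from 4 to 13, with antiderivative 4*sin(u).
Back in v: F(v) = 4*sin(v**2 + 4).
Then F(3) - F(0) = (4*sin(13)) - (4*sin(4)) = 4*sin(13) - 4*sin(4).

4*sin(13) - 4*sin(4)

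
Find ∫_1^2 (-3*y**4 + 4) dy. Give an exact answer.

-73/5

By the power rule, an antiderivative is F(y) = -3*y**5/5 + 4*y.
Then F(2) - F(1) = (-56/5) - (17/5) = -73/5.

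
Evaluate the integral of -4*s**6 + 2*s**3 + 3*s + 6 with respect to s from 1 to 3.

By the power rule, an antiderivative is F(s) = -4*s**7/7 + s**4/2 + 3*s**2/2 + 6*s.
Then F(3) - F(1) = (-8244/7) - (52/7) = -8296/7.

-8296/7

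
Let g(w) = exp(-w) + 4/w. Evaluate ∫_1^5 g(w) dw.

An antiderivative is F(w) = 4*log(w) - exp(-w).
Then F(5) - F(1) = (-exp(-5) + 4*log(5)) - (-exp(-1)) = -exp(-5) + exp(-1) + 4*log(5).

-exp(-5) + exp(-1) + 4*log(5)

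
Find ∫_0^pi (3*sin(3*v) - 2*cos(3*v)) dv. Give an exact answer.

An antiderivative is F(v) = -2*sin(3*v)/3 - cos(3*v).
Then F(pi) - F(0) = (1) - (-1) = 2.

2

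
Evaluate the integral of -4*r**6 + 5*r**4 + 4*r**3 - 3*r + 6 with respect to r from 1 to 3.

By the power rule, an antiderivative is F(r) = -4*r**7/7 + r**5 + r**4 - 3*r**2/2 + 6*r.
Then F(3) - F(1) = (-12897/14) - (83/14) = -6490/7.

-6490/7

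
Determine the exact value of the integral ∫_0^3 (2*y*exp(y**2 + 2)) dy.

-exp(2) + exp(11)

Let u = y**2 + 2, so du = 2*y dy. When y = 0, u = 2; when y = 3, u = 11.
The integral becomes ∫ exp(u) du from 2 to 11, with antiderivative exp(u).
Back in y: F(y) = exp(y**2 + 2).
Then F(3) - F(0) = (exp(11)) - (exp(2)) = -exp(2) + exp(11).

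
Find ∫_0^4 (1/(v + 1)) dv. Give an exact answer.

log(5)

An antiderivative is F(v) = log(v + 1).
Then F(4) - F(0) = (log(5)) - (0) = log(5).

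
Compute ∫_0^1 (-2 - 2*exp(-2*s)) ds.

An antiderivative is F(s) = -2*s + exp(-2*s).
Then F(1) - F(0) = (-2 + exp(-2)) - (1) = -3 + exp(-2).

-3 + exp(-2)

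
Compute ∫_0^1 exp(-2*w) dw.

An antiderivative is F(w) = -exp(-2*w)/2.
Then F(1) - F(0) = (-exp(-2)/2) - (-1/2) = -(1 - exp(2))*exp(-2)/2.

-(1 - exp(2))*exp(-2)/2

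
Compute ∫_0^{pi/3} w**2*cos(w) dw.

Integrate by parts twice (u = w^2, dv = cos(w) dw).
An antiderivative is F(w) = w**2*sin(w) + 2*w*cos(w) - 2*sin(w).
Then F(pi/3) - F(0) = (-sqrt(3) + sqrt(3)*pi**2/18 + pi/3) - (0) = -sqrt(3) + sqrt(3)*pi**2/18 + pi/3.

-sqrt(3) + sqrt(3)*pi**2/18 + pi/3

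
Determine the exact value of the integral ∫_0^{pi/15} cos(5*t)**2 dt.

Use the identity cos^2(5*t) = (1 + cos(10*t))/2.
An antiderivative is F(t) = t/2 + sin(10*t)/20.
Then F(pi/15) - F(0) = (sqrt(3)/40 + pi/30) - (0) = sqrt(3)/40 + pi/30.

sqrt(3)/40 + pi/30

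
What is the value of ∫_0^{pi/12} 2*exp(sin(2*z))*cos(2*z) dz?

Let u = sin(2*z), so du = 2*cos(2*z) dz. When z = 0, u = 0; when z = pi/12, u = 1/2.
The integral becomes ∫ exp(u) du from 0 to 1/2, with antiderivative exp(u).
Back in z: F(z) = exp(sin(2*z)).
Then F(pi/12) - F(0) = (exp(1/2)) - (1) = -1 + exp(1/2).

-1 + exp(1/2)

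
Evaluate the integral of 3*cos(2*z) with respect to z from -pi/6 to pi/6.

3*sqrt(3)/2

An antiderivative is F(z) = 3*sin(2*z)/2.
Then F(pi/6) - F(-pi/6) = (3*sqrt(3)/4) - (-3*sqrt(3)/4) = 3*sqrt(3)/2.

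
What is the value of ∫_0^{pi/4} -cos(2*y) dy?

An antiderivative is F(y) = -sin(2*y)/2.
Then F(pi/4) - F(0) = (-1/2) - (0) = -1/2.

-1/2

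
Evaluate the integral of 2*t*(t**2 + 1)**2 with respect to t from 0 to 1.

7/3

Let u = t**2 + 1, so du = 2*t dt. When t = 0, u = 1; when t = 1, u = 2.
The integral becomes ∫ u**2 du from 1 to 2, with antiderivative u**3/3.
Back in t: F(t) = (t**2 + 1)**3/3.
Then F(1) - F(0) = (8/3) - (1/3) = 7/3.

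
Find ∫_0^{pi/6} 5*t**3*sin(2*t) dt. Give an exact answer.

Integrate by parts 3 times (u = t^3, dv = 5*sin(2*t) dt).
An antiderivative is F(t) = -5*t**3*cos(2*t)/2 + 15*t**2*sin(2*t)/4 + 15*t*cos(2*t)/4 - 15*sin(2*t)/8.
Then F(pi/6) - F(0) = (-15*sqrt(3)/16 - 5*pi**3/864 + 5*sqrt(3)*pi**2/96 + 5*pi/16) - (0) = -15*sqrt(3)/16 - 5*pi**3/864 + 5*sqrt(3)*pi**2/96 + 5*pi/16.

-15*sqrt(3)/16 - 5*pi**3/864 + 5*sqrt(3)*pi**2/96 + 5*pi/16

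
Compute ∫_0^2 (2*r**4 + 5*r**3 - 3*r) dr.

134/5

By the power rule, an antiderivative is F(r) = 2*r**5/5 + 5*r**4/4 - 3*r**2/2.
Then F(2) - F(0) = (134/5) - (0) = 134/5.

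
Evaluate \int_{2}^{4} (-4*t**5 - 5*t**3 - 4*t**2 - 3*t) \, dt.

By the power rule, an antiderivative is F(t) = -2*t**6/3 - 5*t**4/4 - 4*t**3/3 - 3*t**2/2.
Then F(4) - F(2) = (-3160) - (-238/3) = -9242/3.

-9242/3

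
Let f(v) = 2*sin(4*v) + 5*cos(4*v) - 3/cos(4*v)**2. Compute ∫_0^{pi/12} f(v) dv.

1/4 - sqrt(3)/8

An antiderivative is F(v) = 5*sin(4*v)/4 - cos(4*v)/2 - 3*tan(4*v)/4.
Then F(pi/12) - F(0) = (-1/4 - sqrt(3)/8) - (-1/2) = 1/4 - sqrt(3)/8.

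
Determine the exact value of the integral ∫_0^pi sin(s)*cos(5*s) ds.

0

Use the identity sin(s)cos(5*s) = [sin(6*s) + sin(-4*s)]/2.
An antiderivative is F(s) = cos(4*s)/8 - cos(6*s)/12.
Then F(pi) - F(0) = (1/24) - (1/24) = 0.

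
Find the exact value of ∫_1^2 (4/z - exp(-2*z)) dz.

(-exp(2) + 1 + 8*exp(4)*log(2))*exp(-4)/2

An antiderivative is F(z) = 4*log(z) + exp(-2*z)/2.
Then F(2) - F(1) = (exp(-4)/2 + 4*log(2)) - (exp(-2)/2) = (-exp(2) + 1 + 8*exp(4)*log(2))*exp(-4)/2.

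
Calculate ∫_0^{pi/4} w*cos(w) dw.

-1 + sqrt(2)*pi/8 + sqrt(2)/2

Integrate by parts once (u = w, dv = cos(w) dw).
An antiderivative is F(w) = w*sin(w) + cos(w).
Then F(pi/4) - F(0) = (sqrt(2)*(pi + 4)/8) - (1) = -1 + sqrt(2)*pi/8 + sqrt(2)/2.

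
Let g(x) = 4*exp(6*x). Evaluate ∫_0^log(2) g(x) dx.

42

Let u = exp(x), so du = exp(x) dx. When x = 0, u = 1; when x = log(2), u = 2.
The integral becomes 4·∫ u**5 du from 1 to 2, with antiderivative 2*u**6/3.
Back in x: F(x) = 2*exp(6*x)/3.
Then F(log(2)) - F(0) = (128/3) - (2/3) = 42.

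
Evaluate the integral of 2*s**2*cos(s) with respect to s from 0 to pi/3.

Integrate by parts twice (u = s^2, dv = 2*cos(s) ds).
An antiderivative is F(s) = 2*s**2*sin(s) + 4*s*cos(s) - 4*sin(s).
Then F(pi/3) - F(0) = (-2*sqrt(3) + sqrt(3)*pi**2/9 + 2*pi/3) - (0) = -2*sqrt(3) + sqrt(3)*pi**2/9 + 2*pi/3.

-2*sqrt(3) + sqrt(3)*pi**2/9 + 2*pi/3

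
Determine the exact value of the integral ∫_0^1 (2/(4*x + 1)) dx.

An antiderivative is F(x) = log(4*x + 1)/2.
Then F(1) - F(0) = (log(5)/2) - (0) = log(5)/2.

log(5)/2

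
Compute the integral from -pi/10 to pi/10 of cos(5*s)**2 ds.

Use the identity cos^2(5*s) = (1 + cos(10*s))/2.
An antiderivative is F(s) = s/2 + sin(10*s)/20.
Then F(pi/10) - F(-pi/10) = (pi/20) - (-pi/20) = pi/10.

pi/10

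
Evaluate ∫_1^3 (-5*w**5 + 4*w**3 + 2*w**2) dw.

By the power rule, an antiderivative is F(w) = -5*w**6/6 + w**4 + 2*w**3/3.
Then F(3) - F(1) = (-1017/2) - (5/6) = -1528/3.

-1528/3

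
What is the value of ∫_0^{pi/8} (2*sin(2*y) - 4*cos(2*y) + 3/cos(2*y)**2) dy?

An antiderivative is F(y) = -2*sin(2*y) - cos(2*y) + 3*tan(2*y)/2.
Then F(pi/8) - F(0) = (3/2 - 3*sqrt(2)/2) - (-1) = 5/2 - 3*sqrt(2)/2.

5/2 - 3*sqrt(2)/2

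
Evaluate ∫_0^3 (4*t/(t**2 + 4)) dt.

Let u = t**2 + 4, so du = 2*t dt. When t = 0, u = 4; when t = 3, u = 13.
The integral becomes 2·∫ 1/u du from 4 to 13, with antiderivative 2*log(u).
Back in t: F(t) = 2*log(t**2 + 4).
Then F(3) - F(0) = (2*log(13)) - (log(16)) = -4*log(2) + 2*log(13).

-4*log(2) + 2*log(13)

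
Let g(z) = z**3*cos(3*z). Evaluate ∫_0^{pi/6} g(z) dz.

Integrate by parts 3 times (u = z^3, dv = cos(3*z) dz).
An antiderivative is F(z) = z**3*sin(3*z)/3 + z**2*cos(3*z)/3 - 2*z*sin(3*z)/9 - 2*cos(3*z)/27.
Then F(pi/6) - F(0) = (pi*(-24 + pi**2)/648) - (-2/27) = -pi/27 + pi**3/648 + 2/27.

-pi/27 + pi**3/648 + 2/27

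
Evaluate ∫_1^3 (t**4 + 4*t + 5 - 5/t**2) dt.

By the power rule, an antiderivative is F(t) = t**5/5 + 2*t**2 + 5*t + 5/t.
Then F(3) - F(1) = (1249/15) - (61/5) = 1066/15.

1066/15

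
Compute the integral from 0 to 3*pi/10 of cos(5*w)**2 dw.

3*pi/20

Use the identity cos^2(5*w) = (1 + cos(10*w))/2.
An antiderivative is F(w) = w/2 + sin(10*w)/20.
Then F(3*pi/10) - F(0) = (3*pi/20) - (0) = 3*pi/20.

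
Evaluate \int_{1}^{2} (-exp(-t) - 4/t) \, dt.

-4*log(2) - exp(-1) + exp(-2)

An antiderivative is F(t) = -4*log(t) + exp(-t).
Then F(2) - F(1) = (-4*log(2) + exp(-2)) - (exp(-1)) = -4*log(2) - exp(-1) + exp(-2).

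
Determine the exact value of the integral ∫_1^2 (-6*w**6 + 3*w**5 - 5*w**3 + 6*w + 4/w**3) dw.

-2397/28

By the power rule, an antiderivative is F(w) = -6*w**7/7 + w**6/2 - 5*w**4/4 + 3*w**2 - 2/w**2.
Then F(2) - F(1) = (-1207/14) - (-17/28) = -2397/28.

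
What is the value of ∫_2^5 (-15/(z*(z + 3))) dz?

Factor the denominator: z**2 + 3*z = (z + 3)z.
Partial fractions: -15/(z*(z + 3)) = 5/(z + 3) - 5/z.
An antiderivative is F(z) = -5*log(z) + 5*log(z + 3).
Then F(5) - F(2) = (-5*log(5) + 15*log(2)) - (-5*log(2) + 5*log(5)) = -10*log(5) + 20*log(2).

-10*log(5) + 20*log(2)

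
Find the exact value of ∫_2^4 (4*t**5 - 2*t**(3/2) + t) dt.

By the power rule, an antiderivative is F(t) = 2*t**6/3 - 4*t**(5/2)/5 + t**2/2.
Then F(4) - F(2) = (40696/15) - (134/3 - 16*sqrt(2)/5) = 16*sqrt(2)/5 + 13342/5.

16*sqrt(2)/5 + 13342/5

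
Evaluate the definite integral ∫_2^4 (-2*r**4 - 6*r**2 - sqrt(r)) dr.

-7712/15 + 4*sqrt(2)/3

By the power rule, an antiderivative is F(r) = -2*r**5/5 - 2*r**(3/2)/3 - 2*r**3.
Then F(4) - F(2) = (-8144/15) - (-144/5 - 4*sqrt(2)/3) = -7712/15 + 4*sqrt(2)/3.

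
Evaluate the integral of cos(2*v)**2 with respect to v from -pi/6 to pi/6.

sqrt(3)/8 + pi/6

Use the identity cos^2(2*v) = (1 + cos(4*v))/2.
An antiderivative is F(v) = v/2 + sin(4*v)/8.
Then F(pi/6) - F(-pi/6) = (sqrt(3)/16 + pi/12) - (-pi/12 - sqrt(3)/16) = sqrt(3)/8 + pi/6.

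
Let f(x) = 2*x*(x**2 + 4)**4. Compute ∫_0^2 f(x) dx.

Let u = x**2 + 4, so du = 2*x dx. When x = 0, u = 4; when x = 2, u = 8.
The integral becomes ∫ u**4 du from 4 to 8, with antiderivative u**5/5.
Back in x: F(x) = (x**2 + 4)**5/5.
Then F(2) - F(0) = (32768/5) - (1024/5) = 31744/5.

31744/5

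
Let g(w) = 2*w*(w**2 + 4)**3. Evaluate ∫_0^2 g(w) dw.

Let u = w**2 + 4, so du = 2*w dw. When w = 0, u = 4; when w = 2, u = 8.
The integral becomes ∫ u**3 du from 4 to 8, with antiderivative u**4/4.
Back in w: F(w) = (w**2 + 4)**4/4.
Then F(2) - F(0) = (1024) - (64) = 960.

960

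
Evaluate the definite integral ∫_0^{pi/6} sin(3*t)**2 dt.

Use the identity sin^2(3*t) = (1 - cos(6*t))/2.
An antiderivative is F(t) = t/2 - sin(6*t)/12.
Then F(pi/6) - F(0) = (pi/12) - (0) = pi/12.

pi/12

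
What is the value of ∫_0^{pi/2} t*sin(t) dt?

1

Integrate by parts once (u = t, dv = sin(t) dt).
An antiderivative is F(t) = -t*cos(t) + sin(t).
Then F(pi/2) - F(0) = (1) - (0) = 1.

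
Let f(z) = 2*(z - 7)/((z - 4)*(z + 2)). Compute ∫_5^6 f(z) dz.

Factor the denominator: z**2 - 2*z - 8 = (z + 2)(z - 4).
Partial fractions: 2*(z - 7)/((z - 4)*(z + 2)) = 3/(z + 2) - 1/(z - 4).
An antiderivative is F(z) = -log(z - 4) + 3*log(z + 2).
Then F(6) - F(5) = (8*log(2)) - (3*log(7)) = -3*log(7) + 8*log(2).

-3*log(7) + 8*log(2)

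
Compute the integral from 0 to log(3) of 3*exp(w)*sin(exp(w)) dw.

Let u = exp(w), so du = exp(w) dw. When w = 0, u = 1; when w = log(3), u = 3.
The integral becomes 3·∫ sin(u) du from 1 to 3, with antiderivative -3*cos(u).
Back in w: F(w) = -3*cos(exp(w)).
Then F(log(3)) - F(0) = (-3*cos(3)) - (-3*cos(1)) = 3*cos(1) - 3*cos(3).

3*cos(1) - 3*cos(3)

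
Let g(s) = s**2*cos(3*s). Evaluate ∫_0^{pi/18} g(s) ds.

-1/27 + pi**2/1944 + sqrt(3)*pi/162

Integrate by parts twice (u = s^2, dv = cos(3*s) ds).
An antiderivative is F(s) = s**2*sin(3*s)/3 + 2*s*cos(3*s)/9 - 2*sin(3*s)/27.
Then F(pi/18) - F(0) = (-1/27 + pi**2/1944 + sqrt(3)*pi/162) - (0) = -1/27 + pi**2/1944 + sqrt(3)*pi/162.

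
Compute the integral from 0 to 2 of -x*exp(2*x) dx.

-3*exp(4)/4 - 1/4

Integrate by parts once (u = x, dv = -exp(2*x) dx).
An antiderivative is F(x) = (-2*x + 1)*exp(2*x)/4.
Then F(2) - F(0) = (-3*exp(4)/4) - (1/4) = -3*exp(4)/4 - 1/4.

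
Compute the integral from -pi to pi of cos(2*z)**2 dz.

pi

Use the identity cos^2(2*z) = (1 + cos(4*z))/2.
An antiderivative is F(z) = z/2 + sin(4*z)/8.
Then F(pi) - F(-pi) = (pi/2) - (-pi/2) = pi.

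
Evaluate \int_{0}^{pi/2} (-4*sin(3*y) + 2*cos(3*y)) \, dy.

An antiderivative is F(y) = 2*sin(3*y)/3 + 4*cos(3*y)/3.
Then F(pi/2) - F(0) = (-2/3) - (4/3) = -2.

-2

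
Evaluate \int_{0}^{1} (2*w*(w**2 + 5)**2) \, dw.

91/3

Let u = w**2 + 5, so du = 2*w dw. When w = 0, u = 5; when w = 1, u = 6.
The integral becomes ∫ u**2 du from 5 to 6, with antiderivative u**3/3.
Back in w: F(w) = (w**2 + 5)**3/3.
Then F(1) - F(0) = (72) - (125/3) = 91/3.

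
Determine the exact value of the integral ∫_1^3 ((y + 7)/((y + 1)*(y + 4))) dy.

Factor the denominator: y**2 + 5*y + 4 = (y + 4)(y + 1).
Partial fractions: (y + 7)/((y + 1)*(y + 4)) = -1/(y + 4) + 2/(y + 1).
An antiderivative is F(y) = 2*log(y + 1) - log(y + 4).
Then F(3) - F(1) = (log(16/7)) - (log(4/5)) = log(20/7).

log(20/7)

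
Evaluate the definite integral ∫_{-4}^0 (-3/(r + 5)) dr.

An antiderivative is F(r) = -3*log(r + 5).
Then F(0) - F(-4) = (-3*log(5)) - (0) = -3*log(5).

-3*log(5)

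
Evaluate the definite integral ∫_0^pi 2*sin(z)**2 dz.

pi

Use the identity sin^2(z) = (1 - cos(2*z))/2.
An antiderivative is F(z) = z - sin(2*z)/2.
Then F(pi) - F(0) = (pi) - (0) = pi.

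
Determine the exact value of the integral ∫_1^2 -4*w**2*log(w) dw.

Integrate by parts once (u = ln w, dv = -4*w**2 dw).
An antiderivative is F(w) = -4*w**3*(3*log(w) - 1)/9.
Then F(2) - F(1) = (32/9 - 32*log(2)/3) - (4/9) = 28/9 - 32*log(2)/3.

28/9 - 32*log(2)/3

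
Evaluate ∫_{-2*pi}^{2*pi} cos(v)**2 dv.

2*pi

Use the identity cos^2(v) = (1 + cos(2*v))/2.
An antiderivative is F(v) = v/2 + sin(2*v)/4.
Then F(2*pi) - F(-2*pi) = (pi) - (-pi) = 2*pi.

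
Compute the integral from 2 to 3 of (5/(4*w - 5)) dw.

An antiderivative is F(w) = 5*log(4*w - 5)/4.
Then F(3) - F(2) = (5*log(7)/4) - (5*log(3)/4) = -5*log(3)/4 + 5*log(7)/4.

-5*log(3)/4 + 5*log(7)/4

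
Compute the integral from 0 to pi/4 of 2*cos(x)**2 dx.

1/2 + pi/4

Use the identity cos^2(x) = (1 + cos(2*x))/2.
An antiderivative is F(x) = x + sin(2*x)/2.
Then F(pi/4) - F(0) = (1/2 + pi/4) - (0) = 1/2 + pi/4.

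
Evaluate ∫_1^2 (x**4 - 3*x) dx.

17/10

By the power rule, an antiderivative is F(x) = x**5/5 - 3*x**2/2.
Then F(2) - F(1) = (2/5) - (-13/10) = 17/10.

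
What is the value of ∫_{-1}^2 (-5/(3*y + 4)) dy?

An antiderivative is F(y) = -5*log(3*y + 4)/3.
Then F(2) - F(-1) = (-5*log(10)/3) - (0) = -5*log(10)/3.

-5*log(10)/3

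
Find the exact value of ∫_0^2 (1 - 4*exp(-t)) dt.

-2 + 4*exp(-2)

An antiderivative is F(t) = t + 4*exp(-t).
Then F(2) - F(0) = (4*exp(-2) + 2) - (4) = -2 + 4*exp(-2).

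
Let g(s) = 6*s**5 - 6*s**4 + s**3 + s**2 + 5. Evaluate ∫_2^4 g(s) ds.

By the power rule, an antiderivative is F(s) = s**6 - 6*s**5/5 + s**4/4 + s**3/3 + 5*s.
Then F(4) - F(2) = (44588/15) - (634/15) = 43954/15.

43954/15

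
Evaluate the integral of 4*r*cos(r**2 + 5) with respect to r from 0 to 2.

2*sin(9) - 2*sin(5)

Let u = r**2 + 5, so du = 2*r dr. When r = 0, u = 5; when r = 2, u = 9.
The integral becomes 2·∫ cos(u) du from 5 to 9, with antiderivative 2*sin(u).
Back in r: F(r) = 2*sin(r**2 + 5).
Then F(2) - F(0) = (2*sin(9)) - (2*sin(5)) = 2*sin(9) - 2*sin(5).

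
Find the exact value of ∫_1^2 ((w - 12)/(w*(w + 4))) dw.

-4*log(5) + log(2) + 4*log(3)

Factor the denominator: w**2 + 4*w = (w + 4)w.
Partial fractions: (w - 12)/(w*(w + 4)) = 4/(w + 4) - 3/w.
An antiderivative is F(w) = -3*log(w) + 4*log(w + 4).
Then F(2) - F(1) = (log(2) + 4*log(3)) - (4*log(5)) = -4*log(5) + log(2) + 4*log(3).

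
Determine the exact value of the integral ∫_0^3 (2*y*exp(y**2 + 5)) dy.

Let u = y**2 + 5, so du = 2*y dy. When y = 0, u = 5; when y = 3, u = 14.
The integral becomes ∫ exp(u) du from 5 to 14, with antiderivative exp(u).
Back in y: F(y) = exp(y**2 + 5).
Then F(3) - F(0) = (exp(14)) - (exp(5)) = -exp(5) + exp(14).

-exp(5) + exp(14)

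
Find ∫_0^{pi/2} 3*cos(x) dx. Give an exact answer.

3

An antiderivative is F(x) = 3*sin(x).
Then F(pi/2) - F(0) = (3) - (0) = 3.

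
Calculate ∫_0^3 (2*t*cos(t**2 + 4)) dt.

sin(13) - sin(4)

Let u = t**2 + 4, so du = 2*t dt. When t = 0, u = 4; when t = 3, u = 13.
The integral becomes ∫ cos(u) du from 4 to 13, with antiderivative sin(u).
Back in t: F(t) = sin(t**2 + 4).
Then F(3) - F(0) = (sin(13)) - (sin(4)) = sin(13) - sin(4).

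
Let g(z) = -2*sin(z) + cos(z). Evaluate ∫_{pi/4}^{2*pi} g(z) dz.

An antiderivative is F(z) = sin(z) + 2*cos(z).
Then F(2*pi) - F(pi/4) = (2) - (3*sqrt(2)/2) = 2 - 3*sqrt(2)/2.

2 - 3*sqrt(2)/2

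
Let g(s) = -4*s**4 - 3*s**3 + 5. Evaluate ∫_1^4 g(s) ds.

-19893/20

By the power rule, an antiderivative is F(s) = -4*s**5/5 - 3*s**4/4 + 5*s.
Then F(4) - F(1) = (-4956/5) - (69/20) = -19893/20.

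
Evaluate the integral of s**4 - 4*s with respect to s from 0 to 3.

By the power rule, an antiderivative is F(s) = s**5/5 - 2*s**2.
Then F(3) - F(0) = (153/5) - (0) = 153/5.

153/5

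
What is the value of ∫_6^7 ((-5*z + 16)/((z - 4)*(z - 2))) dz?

Factor the denominator: z**2 - 6*z + 8 = (z - 2)(z - 4).
Partial fractions: (-5*z + 16)/((z - 4)*(z - 2)) = -3/(z - 2) - 2/(z - 4).
An antiderivative is F(z) = -2*log(z - 4) - 3*log(z - 2).
Then F(7) - F(6) = (-3*log(5) - 2*log(3)) - (-8*log(2)) = -3*log(5) - 2*log(3) + 8*log(2).

-3*log(5) - 2*log(3) + 8*log(2)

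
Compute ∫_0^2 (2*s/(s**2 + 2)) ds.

log(3)

Let u = s**2 + 2, so du = 2*s ds. When s = 0, u = 2; when s = 2, u = 6.
The integral becomes ∫ 1/u du from 2 to 6, with antiderivative log(u).
Back in s: F(s) = log(s**2 + 2).
Then F(2) - F(0) = (log(6)) - (log(2)) = log(3).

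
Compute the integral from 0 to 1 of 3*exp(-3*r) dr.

1 - exp(-3)

An antiderivative is F(r) = -exp(-3*r).
Then F(1) - F(0) = (-exp(-3)) - (-1) = 1 - exp(-3).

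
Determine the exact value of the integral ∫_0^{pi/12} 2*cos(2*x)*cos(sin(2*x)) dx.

sin(1/2)

Let u = sin(2*x), so du = 2*cos(2*x) dx. When x = 0, u = 0; when x = pi/12, u = 1/2.
The integral becomes ∫ cos(u) du from 0 to 1/2, with antiderivative sin(u).
Back in x: F(x) = sin(sin(2*x)).
Then F(pi/12) - F(0) = (sin(1/2)) - (0) = sin(1/2).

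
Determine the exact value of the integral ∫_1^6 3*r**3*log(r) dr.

Integrate by parts once (u = ln r, dv = 3*r**3 dr).
An antiderivative is F(r) = 3*r**4*(4*log(r) - 1)/16.
Then F(6) - F(1) = (-243 + 972*log(2) + 972*log(3)) - (-3/16) = -3885/16 + 972*log(2) + 972*log(3).

-3885/16 + 972*log(2) + 972*log(3)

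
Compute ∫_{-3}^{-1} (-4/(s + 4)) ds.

An antiderivative is F(s) = -4*log(s + 4).
Then F(-1) - F(-3) = (-log(81)) - (0) = -log(81).

-log(81)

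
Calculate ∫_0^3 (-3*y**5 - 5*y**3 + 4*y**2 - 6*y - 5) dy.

-1887/4

By the power rule, an antiderivative is F(y) = -y**6/2 - 5*y**4/4 + 4*y**3/3 - 3*y**2 - 5*y.
Then F(3) - F(0) = (-1887/4) - (0) = -1887/4.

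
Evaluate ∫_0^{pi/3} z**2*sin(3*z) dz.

Integrate by parts twice (u = z^2, dv = sin(3*z) dz).
An antiderivative is F(z) = -z**2*cos(3*z)/3 + 2*z*sin(3*z)/9 + 2*cos(3*z)/27.
Then F(pi/3) - F(0) = (-2/27 + pi**2/27) - (2/27) = -4/27 + pi**2/27.

-4/27 + pi**2/27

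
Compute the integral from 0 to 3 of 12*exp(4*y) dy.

-3 + 3*exp(12)

Let u = 4*y, so du = 4 dy. When y = 0, u = 0; when y = 3, u = 12.
The integral becomes 3·∫ exp(u) du from 0 to 12, with antiderivative 3*exp(u).
Back in y: F(y) = 3*exp(4*y).
Then F(3) - F(0) = (3*exp(12)) - (3) = -3 + 3*exp(12).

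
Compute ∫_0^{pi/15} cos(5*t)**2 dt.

sqrt(3)/40 + pi/30

Use the identity cos^2(5*t) = (1 + cos(10*t))/2.
An antiderivative is F(t) = t/2 + sin(10*t)/20.
Then F(pi/15) - F(0) = (sqrt(3)/40 + pi/30) - (0) = sqrt(3)/40 + pi/30.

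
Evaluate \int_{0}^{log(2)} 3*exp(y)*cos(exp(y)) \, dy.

Let u = exp(y), so du = exp(y) dy. When y = 0, u = 1; when y = log(2), u = 2.
The integral becomes 3·∫ cos(u) du from 1 to 2, with antiderivative 3*sin(u).
Back in y: F(y) = 3*sin(exp(y)).
Then F(log(2)) - F(0) = (3*sin(2)) - (3*sin(1)) = -3*sin(1) + 3*sin(2).

-3*sin(1) + 3*sin(2)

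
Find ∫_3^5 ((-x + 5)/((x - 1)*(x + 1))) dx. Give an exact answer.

Factor the denominator: x**2 - 1 = (x + 1)(x - 1).
Partial fractions: (-x + 5)/((x - 1)*(x + 1)) = -3/(x + 1) + 2/(x - 1).
An antiderivative is F(x) = 2*log(x - 1) - 3*log(x + 1).
Then F(5) - F(3) = (log(2/27)) - (-log(16)) = log(32/27).

log(32/27)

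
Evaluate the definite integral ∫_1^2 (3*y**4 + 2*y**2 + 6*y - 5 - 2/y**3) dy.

By the power rule, an antiderivative is F(y) = 3*y**5/5 + 2*y**3/3 + 3*y**2 - 5*y + y**(-2).
Then F(2) - F(1) = (1607/60) - (4/15) = 1591/60.

1591/60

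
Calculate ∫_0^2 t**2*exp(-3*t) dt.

Integrate by parts twice (u = t^2, dv = exp(-3*t) dt).
An antiderivative is F(t) = (-9*t**2 - 6*t - 2)*exp(-3*t)/27.
Then F(2) - F(0) = (-50*exp(-6)/27) - (-2/27) = 2/27 - 50*exp(-6)/27.

2/27 - 50*exp(-6)/27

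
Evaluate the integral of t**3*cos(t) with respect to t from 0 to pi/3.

-sqrt(3)*pi + sqrt(3)*pi**3/54 + pi**2/6 + 3

Integrate by parts 3 times (u = t^3, dv = cos(t) dt).
An antiderivative is F(t) = t**3*sin(t) + 3*t**2*cos(t) - 6*t*sin(t) - 6*cos(t).
Then F(pi/3) - F(0) = (-sqrt(3)*pi - 3 + sqrt(3)*pi**3/54 + pi**2/6) - (-6) = -sqrt(3)*pi + sqrt(3)*pi**3/54 + pi**2/6 + 3.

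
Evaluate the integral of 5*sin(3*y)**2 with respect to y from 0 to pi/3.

5*pi/6

Use the identity sin^2(3*y) = (1 - cos(6*y))/2.
An antiderivative is F(y) = 5*y/2 - 5*sin(6*y)/12.
Then F(pi/3) - F(0) = (5*pi/6) - (0) = 5*pi/6.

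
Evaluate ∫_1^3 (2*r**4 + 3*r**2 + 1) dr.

By the power rule, an antiderivative is F(r) = 2*r**5/5 + r**3 + r.
Then F(3) - F(1) = (636/5) - (12/5) = 624/5.

624/5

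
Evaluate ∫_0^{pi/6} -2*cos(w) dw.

An antiderivative is F(w) = -2*sin(w).
Then F(pi/6) - F(0) = (-1) - (0) = -1.

-1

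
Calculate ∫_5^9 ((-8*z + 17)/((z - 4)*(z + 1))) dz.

Factor the denominator: z**2 - 3*z - 4 = (z + 1)(z - 4).
Partial fractions: (-8*z + 17)/((z - 4)*(z + 1)) = -5/(z + 1) - 3/(z - 4).
An antiderivative is F(z) = -3*log(z - 4) - 5*log(z + 1).
Then F(9) - F(5) = (-8*log(5) - 5*log(2)) - (-5*log(3) - 5*log(2)) = -8*log(5) + 5*log(3).

-8*log(5) + 5*log(3)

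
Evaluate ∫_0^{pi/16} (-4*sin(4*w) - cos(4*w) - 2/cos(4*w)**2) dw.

-3/2 + 3*sqrt(2)/8

An antiderivative is F(w) = -sin(4*w)/4 + cos(4*w) - tan(4*w)/2.
Then F(pi/16) - F(0) = (-1/2 + 3*sqrt(2)/8) - (1) = -3/2 + 3*sqrt(2)/8.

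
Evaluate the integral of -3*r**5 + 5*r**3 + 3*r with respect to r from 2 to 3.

-975/4

By the power rule, an antiderivative is F(r) = -r**6/2 + 5*r**4/4 + 3*r**2/2.
Then F(3) - F(2) = (-999/4) - (-6) = -975/4.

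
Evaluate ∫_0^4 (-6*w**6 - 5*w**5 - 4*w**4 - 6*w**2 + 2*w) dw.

-1930736/105

By the power rule, an antiderivative is F(w) = -6*w**7/7 - 5*w**6/6 - 4*w**5/5 - 2*w**3 + w**2.
Then F(4) - F(0) = (-1930736/105) - (0) = -1930736/105.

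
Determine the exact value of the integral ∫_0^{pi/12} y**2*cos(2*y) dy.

-1/8 + pi**2/576 + sqrt(3)*pi/48

Integrate by parts twice (u = y^2, dv = cos(2*y) dy).
An antiderivative is F(y) = y**2*sin(2*y)/2 + y*cos(2*y)/2 - sin(2*y)/4.
Then F(pi/12) - F(0) = (-1/8 + pi**2/576 + sqrt(3)*pi/48) - (0) = -1/8 + pi**2/576 + sqrt(3)*pi/48.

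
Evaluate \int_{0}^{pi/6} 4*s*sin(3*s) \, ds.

4/9

Integrate by parts once (u = s, dv = 4*sin(3*s) ds).
An antiderivative is F(s) = -4*s*cos(3*s)/3 + 4*sin(3*s)/9.
Then F(pi/6) - F(0) = (4/9) - (0) = 4/9.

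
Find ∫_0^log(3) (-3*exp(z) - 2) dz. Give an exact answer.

-6 - 2*log(3)

An antiderivative is F(z) = -2*z - 3*exp(z).
Then F(log(3)) - F(0) = (-9 - log(9)) - (-3) = -6 - 2*log(3).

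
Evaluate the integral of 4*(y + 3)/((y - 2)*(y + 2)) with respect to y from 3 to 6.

Factor the denominator: y**2 - 4 = (y + 2)(y - 2).
Partial fractions: 4*(y + 3)/((y - 2)*(y + 2)) = -1/(y + 2) + 5/(y - 2).
An antiderivative is F(y) = 5*log(y - 2) - log(y + 2).
Then F(6) - F(3) = (7*log(2)) - (-log(5)) = log(5) + 7*log(2).

log(5) + 7*log(2)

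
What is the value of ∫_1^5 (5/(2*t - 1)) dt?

An antiderivative is F(t) = 5*log(2*t - 1)/2.
Then F(5) - F(1) = (5*log(3)) - (0) = 5*log(3).

5*log(3)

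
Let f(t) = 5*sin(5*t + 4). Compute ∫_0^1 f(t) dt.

cos(4) - cos(9)

Let u = 5*t + 4, so du = 5 dt. When t = 0, u = 4; when t = 1, u = 9.
The integral becomes ∫ sin(u) du from 4 to 9, with antiderivative -cos(u).
Back in t: F(t) = -cos(5*t + 4).
Then F(1) - F(0) = (-cos(9)) - (-cos(4)) = cos(4) - cos(9).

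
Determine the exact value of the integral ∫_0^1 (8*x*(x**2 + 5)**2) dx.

Let u = x**2 + 5, so du = 2*x dx. When x = 0, u = 5; when x = 1, u = 6.
The integral becomes 4·∫ u**2 du from 5 to 6, with antiderivative 4*u**3/3.
Back in x: F(x) = 4*(x**2 + 5)**3/3.
Then F(1) - F(0) = (288) - (500/3) = 364/3.

364/3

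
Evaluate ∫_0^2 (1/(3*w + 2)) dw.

An antiderivative is F(w) = log(3*w + 2)/3.
Then F(2) - F(0) = (log(2)) - (log(2)/3) = 2*log(2)/3.

2*log(2)/3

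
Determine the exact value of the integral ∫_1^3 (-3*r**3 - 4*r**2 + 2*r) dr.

By the power rule, an antiderivative is F(r) = -3*r**4/4 - 4*r**3/3 + r**2.
Then F(3) - F(1) = (-351/4) - (-13/12) = -260/3.

-260/3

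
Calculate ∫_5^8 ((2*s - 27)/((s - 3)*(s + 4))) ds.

-5*log(3) - 3*log(5) + 13*log(2)

Factor the denominator: s**2 + s - 12 = (s + 4)(s - 3).
Partial fractions: (2*s - 27)/((s - 3)*(s + 4)) = 5/(s + 4) - 3/(s - 3).
An antiderivative is F(s) = -3*log(s - 3) + 5*log(s + 4).
Then F(8) - F(5) = (-3*log(5) + 5*log(3) + 10*log(2)) - (-3*log(2) + 10*log(3)) = -5*log(3) - 3*log(5) + 13*log(2).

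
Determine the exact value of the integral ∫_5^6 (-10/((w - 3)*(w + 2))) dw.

Factor the denominator: w**2 - w - 6 = (w + 2)(w - 3).
Partial fractions: -10/((w - 3)*(w + 2)) = 2/(w + 2) - 2/(w - 3).
An antiderivative is F(w) = -2*log(w - 3) + 2*log(w + 2).
Then F(6) - F(5) = (log(64/9)) - (log(49/4)) = -2*log(7) - 2*log(3) + 8*log(2).

-2*log(7) - 2*log(3) + 8*log(2)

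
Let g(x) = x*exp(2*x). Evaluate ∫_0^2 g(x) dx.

1/4 + 3*exp(4)/4

Integrate by parts once (u = x, dv = exp(2*x) dx).
An antiderivative is F(x) = (2*x - 1)*exp(2*x)/4.
Then F(2) - F(0) = (3*exp(4)/4) - (-1/4) = 1/4 + 3*exp(4)/4.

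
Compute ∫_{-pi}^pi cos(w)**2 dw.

pi

Use the identity cos^2(w) = (1 + cos(2*w))/2.
An antiderivative is F(w) = w/2 + sin(2*w)/4.
Then F(pi) - F(-pi) = (pi/2) - (-pi/2) = pi.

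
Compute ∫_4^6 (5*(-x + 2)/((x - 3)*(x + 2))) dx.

Factor the denominator: x**2 - x - 6 = (x + 2)(x - 3).
Partial fractions: 5*(-x + 2)/((x - 3)*(x + 2)) = -4/(x + 2) - 1/(x - 3).
An antiderivative is F(x) = -log(x - 3) - 4*log(x + 2).
Then F(6) - F(4) = (-12*log(2) - log(3)) - (-4*log(3) - 4*log(2)) = -8*log(2) + 3*log(3).

-8*log(2) + 3*log(3)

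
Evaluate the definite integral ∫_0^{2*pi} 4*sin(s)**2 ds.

4*pi

Use the identity sin^2(s) = (1 - cos(2*s))/2.
An antiderivative is F(s) = 2*s - sin(2*s).
Then F(2*pi) - F(0) = (4*pi) - (0) = 4*pi.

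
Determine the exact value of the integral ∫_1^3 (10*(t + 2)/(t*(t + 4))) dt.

-5*log(5) + 5*log(3) + 5*log(7)

Factor the denominator: t**2 + 4*t = (t + 4)t.
Partial fractions: 10*(t + 2)/(t*(t + 4)) = 5/(t + 4) + 5/t.
An antiderivative is F(t) = 5*log(t) + 5*log(t + 4).
Then F(3) - F(1) = (5*log(3) + 5*log(7)) - (5*log(5)) = -5*log(5) + 5*log(3) + 5*log(7).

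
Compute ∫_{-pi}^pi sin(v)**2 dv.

Use the identity sin^2(v) = (1 - cos(2*v))/2.
An antiderivative is F(v) = v/2 - sin(2*v)/4.
Then F(pi) - F(-pi) = (pi/2) - (-pi/2) = pi.

pi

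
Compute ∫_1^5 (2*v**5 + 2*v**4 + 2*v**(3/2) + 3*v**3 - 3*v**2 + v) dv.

20*sqrt(5) + 34064/5

By the power rule, an antiderivative is F(v) = v**6/3 + 4*v**(5/2)/5 + 2*v**5/5 + 3*v**4/4 - v**3 + v**2/2.
Then F(5) - F(1) = (20*sqrt(5) + 81775/12) - (107/60) = 20*sqrt(5) + 34064/5.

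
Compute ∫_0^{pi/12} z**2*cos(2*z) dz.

-1/8 + pi**2/576 + sqrt(3)*pi/48

Integrate by parts twice (u = z^2, dv = cos(2*z) dz).
An antiderivative is F(z) = z**2*sin(2*z)/2 + z*cos(2*z)/2 - sin(2*z)/4.
Then F(pi/12) - F(0) = (-1/8 + pi**2/576 + sqrt(3)*pi/48) - (0) = -1/8 + pi**2/576 + sqrt(3)*pi/48.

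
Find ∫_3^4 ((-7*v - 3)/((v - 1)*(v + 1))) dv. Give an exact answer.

-5*log(3) - 2*log(5) + 9*log(2)

Factor the denominator: v**2 - 1 = (v + 1)(v - 1).
Partial fractions: (-7*v - 3)/((v - 1)*(v + 1)) = -2/(v + 1) - 5/(v - 1).
An antiderivative is F(v) = -5*log(v - 1) - 2*log(v + 1).
Then F(4) - F(3) = (-5*log(3) - 2*log(5)) - (-9*log(2)) = -5*log(3) - 2*log(5) + 9*log(2).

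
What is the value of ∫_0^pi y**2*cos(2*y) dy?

Integrate by parts twice (u = y^2, dv = cos(2*y) dy).
An antiderivative is F(y) = y**2*sin(2*y)/2 + y*cos(2*y)/2 - sin(2*y)/4.
Then F(pi) - F(0) = (pi/2) - (0) = pi/2.

pi/2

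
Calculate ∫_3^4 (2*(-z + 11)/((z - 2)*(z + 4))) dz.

Factor the denominator: z**2 + 2*z - 8 = (z + 4)(z - 2).
Partial fractions: 2*(-z + 11)/((z - 2)*(z + 4)) = -5/(z + 4) + 3/(z - 2).
An antiderivative is F(z) = 3*log(z - 2) - 5*log(z + 4).
Then F(4) - F(3) = (-12*log(2)) - (-5*log(7)) = -12*log(2) + 5*log(7).

-12*log(2) + 5*log(7)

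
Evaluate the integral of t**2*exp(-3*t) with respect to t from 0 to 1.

2/27 - 17*exp(-3)/27

Integrate by parts twice (u = t^2, dv = exp(-3*t) dt).
An antiderivative is F(t) = (-9*t**2 - 6*t - 2)*exp(-3*t)/27.
Then F(1) - F(0) = (-17*exp(-3)/27) - (-2/27) = 2/27 - 17*exp(-3)/27.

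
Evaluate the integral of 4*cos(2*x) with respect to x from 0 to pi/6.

An antiderivative is F(x) = 2*sin(2*x).
Then F(pi/6) - F(0) = (sqrt(3)) - (0) = sqrt(3).

sqrt(3)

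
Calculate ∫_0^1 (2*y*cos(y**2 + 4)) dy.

Let u = y**2 + 4, so du = 2*y dy. When y = 0, u = 4; when y = 1, u = 5.
The integral becomes ∫ cos(u) du from 4 to 5, with antiderivative sin(u).
Back in y: F(y) = sin(y**2 + 4).
Then F(1) - F(0) = (sin(5)) - (sin(4)) = sin(5) - sin(4).

sin(5) - sin(4)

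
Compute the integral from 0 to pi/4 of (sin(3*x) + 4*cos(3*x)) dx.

An antiderivative is F(x) = 4*sin(3*x)/3 - cos(3*x)/3.
Then F(pi/4) - F(0) = (5*sqrt(2)/6) - (-1/3) = 1/3 + 5*sqrt(2)/6.

1/3 + 5*sqrt(2)/6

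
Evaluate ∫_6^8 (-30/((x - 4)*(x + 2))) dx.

-15*log(2) + 5*log(5)

Factor the denominator: x**2 - 2*x - 8 = (x + 2)(x - 4).
Partial fractions: -30/((x - 4)*(x + 2)) = 5/(x + 2) - 5/(x - 4).
An antiderivative is F(x) = -5*log(x - 4) + 5*log(x + 2).
Then F(8) - F(6) = (-5*log(2) + 5*log(5)) - (10*log(2)) = -15*log(2) + 5*log(5).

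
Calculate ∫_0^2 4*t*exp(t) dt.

Integrate by parts once (u = t, dv = 4*exp(t) dt).
An antiderivative is F(t) = (4*t - 4)*exp(t).
Then F(2) - F(0) = (4*exp(2)) - (-4) = 4 + 4*exp(2).

4 + 4*exp(2)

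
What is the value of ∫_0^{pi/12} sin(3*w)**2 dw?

Use the identity sin^2(3*w) = (1 - cos(6*w))/2.
An antiderivative is F(w) = w/2 - sin(6*w)/12.
Then F(pi/12) - F(0) = (-1/12 + pi/24) - (0) = -1/12 + pi/24.

-1/12 + pi/24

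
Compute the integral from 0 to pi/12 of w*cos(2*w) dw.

-1/4 + pi/48 + sqrt(3)/8

Integrate by parts once (u = w, dv = cos(2*w) dw).
An antiderivative is F(w) = w*sin(2*w)/2 + cos(2*w)/4.
Then F(pi/12) - F(0) = (pi/48 + sqrt(3)/8) - (1/4) = -1/4 + pi/48 + sqrt(3)/8.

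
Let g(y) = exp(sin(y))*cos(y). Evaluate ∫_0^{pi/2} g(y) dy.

Let u = sin(y), so du = cos(y) dy. When y = 0, u = 0; when y = pi/2, u = 1.
The integral becomes ∫ exp(u) du from 0 to 1, with antiderivative exp(u).
Back in y: F(y) = exp(sin(y)).
Then F(pi/2) - F(0) = (E) - (1) = -1 + E.

-1 + E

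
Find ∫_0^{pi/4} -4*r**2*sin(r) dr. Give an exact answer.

Integrate by parts twice (u = r^2, dv = -4*sin(r) dr).
An antiderivative is F(r) = 4*r**2*cos(r) - 8*r*sin(r) - 8*cos(r).
Then F(pi/4) - F(0) = (sqrt(2)*(-4 - pi + pi**2/8)) - (-8) = -4*sqrt(2) - sqrt(2)*pi + sqrt(2)*pi**2/8 + 8.

-4*sqrt(2) - sqrt(2)*pi + sqrt(2)*pi**2/8 + 8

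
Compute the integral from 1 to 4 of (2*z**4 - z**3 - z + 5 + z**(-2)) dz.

3537/10

By the power rule, an antiderivative is F(z) = 2*z**5/5 - z**4/4 - z**2/2 + 5*z - 1/z.
Then F(4) - F(1) = (7147/20) - (73/20) = 3537/10.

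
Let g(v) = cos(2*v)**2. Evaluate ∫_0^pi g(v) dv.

Use the identity cos^2(2*v) = (1 + cos(4*v))/2.
An antiderivative is F(v) = v/2 + sin(4*v)/8.
Then F(pi) - F(0) = (pi/2) - (0) = pi/2.

pi/2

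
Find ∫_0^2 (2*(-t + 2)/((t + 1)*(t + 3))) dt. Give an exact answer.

Factor the denominator: t**2 + 4*t + 3 = (t + 3)(t + 1).
Partial fractions: 2*(-t + 2)/((t + 1)*(t + 3)) = -5/(t + 3) + 3/(t + 1).
An antiderivative is F(t) = 3*log(t + 1) - 5*log(t + 3).
Then F(2) - F(0) = (-5*log(5) + 3*log(3)) - (-5*log(3)) = -5*log(5) + 8*log(3).

-5*log(5) + 8*log(3)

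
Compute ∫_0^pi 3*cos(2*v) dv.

An antiderivative is F(v) = 3*sin(2*v)/2.
Then F(pi) - F(0) = (0) - (0) = 0.

0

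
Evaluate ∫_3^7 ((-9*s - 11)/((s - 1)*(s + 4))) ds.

-5*log(11) - 4*log(3) + 5*log(7)

Factor the denominator: s**2 + 3*s - 4 = (s + 4)(s - 1).
Partial fractions: (-9*s - 11)/((s - 1)*(s + 4)) = -5/(s + 4) - 4/(s - 1).
An antiderivative is F(s) = -4*log(s - 1) - 5*log(s + 4).
Then F(7) - F(3) = (-5*log(11) - 4*log(3) - 4*log(2)) - (-5*log(7) - 4*log(2)) = -5*log(11) - 4*log(3) + 5*log(7).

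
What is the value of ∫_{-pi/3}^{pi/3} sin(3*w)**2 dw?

pi/3

Use the identity sin^2(3*w) = (1 - cos(6*w))/2.
An antiderivative is F(w) = w/2 - sin(6*w)/12.
Then F(pi/3) - F(-pi/3) = (pi/6) - (-pi/6) = pi/3.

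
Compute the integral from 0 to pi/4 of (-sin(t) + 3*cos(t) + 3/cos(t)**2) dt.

An antiderivative is F(t) = 3*sin(t) + cos(t) + 3*tan(t).
Then F(pi/4) - F(0) = (2*sqrt(2) + 3) - (1) = 2 + 2*sqrt(2).

2 + 2*sqrt(2)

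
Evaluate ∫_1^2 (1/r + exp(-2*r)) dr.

-exp(-4)/2 + exp(-2)/2 + log(2)

An antiderivative is F(r) = log(r) - exp(-2*r)/2.
Then F(2) - F(1) = (-exp(-4)/2 + log(2)) - (-exp(-2)/2) = -exp(-4)/2 + exp(-2)/2 + log(2).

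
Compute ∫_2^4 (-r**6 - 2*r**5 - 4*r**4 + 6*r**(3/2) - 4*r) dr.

-154248/35 - 48*sqrt(2)/5

By the power rule, an antiderivative is F(r) = -r**7/7 - r**6/3 + 12*r**(5/2)/5 - 4*r**5/5 - 2*r**2.
Then F(4) - F(2) = (-470432/105) - (-7688/105 + 48*sqrt(2)/5) = -154248/35 - 48*sqrt(2)/5.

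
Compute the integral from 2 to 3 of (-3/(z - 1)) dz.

-log(8)

An antiderivative is F(z) = -3*log(z - 1).
Then F(3) - F(2) = (-log(8)) - (0) = -log(8).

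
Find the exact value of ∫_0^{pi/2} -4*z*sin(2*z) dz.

Integrate by parts once (u = z, dv = -4*sin(2*z) dz).
An antiderivative is F(z) = 2*z*cos(2*z) - sin(2*z).
Then F(pi/2) - F(0) = (-pi) - (0) = -pi.

-pi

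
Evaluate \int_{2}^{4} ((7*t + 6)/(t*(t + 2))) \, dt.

log(81/2)

Factor the denominator: t**2 + 2*t = (t + 2)t.
Partial fractions: (7*t + 6)/(t*(t + 2)) = 4/(t + 2) + 3/t.
An antiderivative is F(t) = 3*log(t) + 4*log(t + 2).
Then F(4) - F(2) = (4*log(3) + 10*log(2)) - (11*log(2)) = log(81/2).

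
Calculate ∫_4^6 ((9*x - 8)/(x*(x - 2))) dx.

log(2) + 4*log(3)

Factor the denominator: x**2 - 2*x = x(x - 2).
Partial fractions: (9*x - 8)/(x*(x - 2)) = 4/x + 5/(x - 2).
An antiderivative is F(x) = 4*log(x) + 5*log(x - 2).
Then F(6) - F(4) = (4*log(3) + 14*log(2)) - (13*log(2)) = log(2) + 4*log(3).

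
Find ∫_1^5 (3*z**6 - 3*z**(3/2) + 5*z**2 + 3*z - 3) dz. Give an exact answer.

By the power rule, an antiderivative is F(z) = 3*z**7/7 - 6*z**(5/2)/5 + 5*z**3/3 + 3*z**2/2 - 3*z.
Then F(5) - F(1) = (1415945/42 - 30*sqrt(5)) - (-127/210) = 3539926/105 - 30*sqrt(5).

3539926/105 - 30*sqrt(5)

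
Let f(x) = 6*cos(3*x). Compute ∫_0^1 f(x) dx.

Let u = 3*x, so du = 3 dx. When x = 0, u = 0; when x = 1, u = 3.
The integral becomes 2·∫ cos(u) du from 0 to 3, with antiderivative 2*sin(u).
Back in x: F(x) = 2*sin(3*x).
Then F(1) - F(0) = (2*sin(3)) - (0) = 2*sin(3).

2*sin(3)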